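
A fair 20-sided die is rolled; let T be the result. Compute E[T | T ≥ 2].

11

P(T ≥ 2) = 19/20.
E[T | T ≥ 2] = (209/20) / (19/20) = 11.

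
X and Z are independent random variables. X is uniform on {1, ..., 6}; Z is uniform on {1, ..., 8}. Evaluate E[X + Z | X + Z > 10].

12

P(X + Z > 10) = 5/24.
Summing (X+Z)·P(x,y) over outcomes with X + Z > 10 gives 5/2.
E[X + Z | X + Z > 10] = (5/2) / (5/24) = 12.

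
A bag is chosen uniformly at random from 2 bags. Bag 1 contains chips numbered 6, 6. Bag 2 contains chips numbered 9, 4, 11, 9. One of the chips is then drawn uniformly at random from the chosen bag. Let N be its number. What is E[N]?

E[N | bag 1] = (6+6)/2 = 6.
E[N | bag 2] = (9+4+11+9)/4 = 33/4.
By the law of total expectation,
E[N] = (1/2)·(6) + (1/2)·(33/4) = 57/8.

57/8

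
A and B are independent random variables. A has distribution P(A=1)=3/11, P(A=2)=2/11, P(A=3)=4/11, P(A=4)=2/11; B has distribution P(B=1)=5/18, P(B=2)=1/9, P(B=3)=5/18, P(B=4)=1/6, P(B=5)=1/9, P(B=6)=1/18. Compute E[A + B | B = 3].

P(B = 3) = 5/18.
Summing (A+B)·P(x,y) over outcomes with B = 3 gives 50/33.
E[A + B | B = 3] = (50/33) / (5/18) = 60/11.

60/11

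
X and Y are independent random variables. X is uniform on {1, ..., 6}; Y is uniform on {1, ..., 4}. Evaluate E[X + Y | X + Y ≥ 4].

P(X + Y ≥ 4) = 7/8.
Summing (X+Y)·P(x,y) over outcomes with X + Y ≥ 4 gives 17/3.
E[X + Y | X + Y ≥ 4] = (17/3) / (7/8) = 136/21.

136/21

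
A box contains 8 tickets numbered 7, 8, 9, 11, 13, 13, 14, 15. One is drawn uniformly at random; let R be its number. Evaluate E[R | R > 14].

P(R > 14) = 1/8.
Σ over the event: 15·1/8 = 15/8.
E[R | R > 14] = (15/8) / (1/8) = 15.

15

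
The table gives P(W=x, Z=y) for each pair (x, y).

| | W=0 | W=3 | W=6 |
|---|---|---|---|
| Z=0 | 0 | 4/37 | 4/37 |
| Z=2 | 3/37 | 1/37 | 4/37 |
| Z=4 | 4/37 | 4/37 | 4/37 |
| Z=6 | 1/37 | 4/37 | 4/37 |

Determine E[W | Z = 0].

P(Z = 0) = 8/37.
Summing W·P(W=x,Z=y) over the conditioning event gives 36/37.
E[W | Z = 0] = (36/37) / (8/37) = 9/2.

9/2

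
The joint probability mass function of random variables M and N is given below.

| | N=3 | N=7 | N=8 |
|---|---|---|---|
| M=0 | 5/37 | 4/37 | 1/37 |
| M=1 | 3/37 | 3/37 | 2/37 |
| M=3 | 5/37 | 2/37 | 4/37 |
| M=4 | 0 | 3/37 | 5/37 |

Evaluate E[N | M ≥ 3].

P(M ≥ 3) = 19/37.
Σ N·P over the event = 3·(5/37) + 7·(2/37) + 8·(4/37) + 7·(3/37) + 8·(5/37) = 122/37.
E[N | M ≥ 3] = (122/37) / (19/37) = 122/19.

122/19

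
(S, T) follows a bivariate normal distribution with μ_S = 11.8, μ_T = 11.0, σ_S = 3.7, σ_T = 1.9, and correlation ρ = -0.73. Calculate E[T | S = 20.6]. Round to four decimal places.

7.7012

E[T | S=x] = μ_T + ρ(σ_T/σ_S)(x − μ_S) for jointly normal variables.
E[T | S=20.6] = 11.0 + (-0.73)·(1.9/3.7)·(20.6 − (11.8)) = 11.0 + (-0.37486)·(8.8) = 7.7012.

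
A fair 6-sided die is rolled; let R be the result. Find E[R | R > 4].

Given R > 4, R is equally likely to be any of {5, 6}.
E[R | R > 4] = (5 + 6) / 2 = 11/2.

11/2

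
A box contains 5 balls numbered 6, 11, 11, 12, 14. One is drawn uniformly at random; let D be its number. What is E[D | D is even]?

P(D is even) = 3/5.
Σ over the event: 6·1/5 + 12·1/5 + 14·1/5 = 32/5.
E[D | D is even] = (32/5) / (3/5) = 32/3.

32/3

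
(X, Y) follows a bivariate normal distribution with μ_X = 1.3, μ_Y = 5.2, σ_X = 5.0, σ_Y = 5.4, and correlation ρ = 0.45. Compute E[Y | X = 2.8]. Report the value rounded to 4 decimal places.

The regression of Y on X has slope ρ·σ_Y/σ_X and passes through (μ_X, μ_Y).
E[Y | X=2.8] = 5.2 + (0.45)·(5.4/5.0)·(2.8 − (1.3)) = 5.2 + (0.486)·(1.5) = 5.9290.

5.9290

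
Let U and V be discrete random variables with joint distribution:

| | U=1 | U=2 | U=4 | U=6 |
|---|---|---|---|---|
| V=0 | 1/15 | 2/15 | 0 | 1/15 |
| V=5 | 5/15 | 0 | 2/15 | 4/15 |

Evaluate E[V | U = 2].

0

P(U = 2) = 2/15.
Σ V·P over the event = 0·(2/15) = 0.
E[V | U = 2] = (0) / (2/15) = 0.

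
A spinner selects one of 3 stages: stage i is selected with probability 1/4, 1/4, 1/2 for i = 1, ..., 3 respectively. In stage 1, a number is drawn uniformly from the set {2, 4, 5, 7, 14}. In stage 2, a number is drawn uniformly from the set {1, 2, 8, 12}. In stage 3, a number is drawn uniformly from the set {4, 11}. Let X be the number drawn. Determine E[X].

E[X | stage 1] = (2+4+5+7+14)/5 = 32/5.
E[X | stage 2] = (1+2+8+12)/4 = 23/4.
E[X | stage 3] = (4+11)/2 = 15/2.
By the law of total expectation,
E[X] = (1/4)·(32/5) + (1/4)·(23/4) + (1/2)·(15/2) = 543/80.

543/80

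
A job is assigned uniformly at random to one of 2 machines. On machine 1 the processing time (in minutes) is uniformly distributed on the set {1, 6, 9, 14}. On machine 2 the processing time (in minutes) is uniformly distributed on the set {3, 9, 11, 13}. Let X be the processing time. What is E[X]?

E[X | machine 1] = (1+6+9+14)/4 = 15/2.
E[X | machine 2] = (3+9+11+13)/4 = 9.
E[X] = (1/2)·(15/2) + (1/2)·(9) = 33/4.

33/4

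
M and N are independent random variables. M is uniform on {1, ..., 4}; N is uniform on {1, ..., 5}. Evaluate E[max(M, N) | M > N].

Outcomes with M > N: (2,1), (3,1), (3,2), (4,1), (4,2), (4,3), each with probability 1/20.
E[max(M, N) | M > N] = (2 + 3 + 3 + 4 + 4 + 4) / 6 = 10/3.

10/3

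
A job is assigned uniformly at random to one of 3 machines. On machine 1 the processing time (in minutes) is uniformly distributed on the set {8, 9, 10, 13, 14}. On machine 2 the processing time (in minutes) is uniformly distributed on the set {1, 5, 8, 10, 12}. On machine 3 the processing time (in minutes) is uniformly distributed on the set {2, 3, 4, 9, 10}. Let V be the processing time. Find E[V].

E[V | machine 1] = (8+9+10+13+14)/5 = 54/5.
E[V | machine 2] = (1+5+8+10+12)/5 = 36/5.
E[V | machine 3] = (2+3+4+9+10)/5 = 28/5.
By the law of total expectation,
E[V] = (1/3)·(54/5) + (1/3)·(36/5) + (1/3)·(28/5) = 118/15.

118/15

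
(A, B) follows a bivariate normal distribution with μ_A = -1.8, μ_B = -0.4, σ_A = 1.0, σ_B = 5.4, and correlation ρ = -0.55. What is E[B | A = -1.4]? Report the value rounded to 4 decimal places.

-1.5880

The regression of B on A has slope ρ·σ_B/σ_A and passes through (μ_A, μ_B).
E[B | A=-1.4] = -0.4 + (-0.55)·(5.4/1.0)·(-1.4 − (-1.8)) = -0.4 + (-2.97)·(0.4) = -1.5880.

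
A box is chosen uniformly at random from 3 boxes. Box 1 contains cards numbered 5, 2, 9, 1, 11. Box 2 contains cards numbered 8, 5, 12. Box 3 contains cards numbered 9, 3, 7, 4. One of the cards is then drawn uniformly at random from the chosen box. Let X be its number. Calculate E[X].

1181/180

E[X | box 1] = (5+2+9+1+11)/5 = 28/5.
E[X | box 2] = (8+5+12)/3 = 25/3.
E[X | box 3] = (9+3+7+4)/4 = 23/4.
By the law of total expectation,
E[X] = (1/3)·(28/5) + (1/3)·(25/3) + (1/3)·(23/4) = 1181/180.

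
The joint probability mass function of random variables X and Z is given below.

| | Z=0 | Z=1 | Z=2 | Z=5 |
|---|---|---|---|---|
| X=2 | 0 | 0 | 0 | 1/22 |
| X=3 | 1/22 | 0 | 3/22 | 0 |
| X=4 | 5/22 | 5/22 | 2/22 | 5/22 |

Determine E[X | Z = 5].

11/3

P(Z = 5) = 3/11.
Σ X·P over the event = 2·(1/22) + 4·(5/22) = 1.
E[X | Z = 5] = (1) / (3/11) = 11/3.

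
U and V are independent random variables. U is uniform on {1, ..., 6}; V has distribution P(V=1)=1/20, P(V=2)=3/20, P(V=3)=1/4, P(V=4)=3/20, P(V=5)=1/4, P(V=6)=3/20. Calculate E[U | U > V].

P(U > V) = 43/120.
Summing U·P(x,y) over outcomes with U > V gives 53/30.
E[U | U > V] = (53/30) / (43/120) = 212/43.

212/43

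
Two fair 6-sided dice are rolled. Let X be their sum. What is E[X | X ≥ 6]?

P(X ≥ 6) = 13/18.
Σ over the event: 6·5/36 + 7·1/6 + 8·5/36 + 9·1/9 + 10·1/12 + 11·1/18 + 12·1/36 = 53/9.
E[X | X ≥ 6] = (53/9) / (13/18) = 106/13.

106/13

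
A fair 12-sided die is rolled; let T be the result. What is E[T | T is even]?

7

Given T is even, T is equally likely to be any of {2, 4, 6, 8, 10, 12}.
E[T | T is even] = (2 + 4 + 6 + 8 + 10 + 12) / 6 = 7.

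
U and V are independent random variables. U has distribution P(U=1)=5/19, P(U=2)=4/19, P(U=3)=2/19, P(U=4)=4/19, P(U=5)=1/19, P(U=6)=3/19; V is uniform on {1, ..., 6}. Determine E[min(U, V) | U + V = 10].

P(U + V = 10) = 4/57.
Summing min(U,V)·P(x,y) over outcomes with U + V = 10 gives 11/38.
E[min(U, V) | U + V = 10] = (11/38) / (4/57) = 33/8.

33/8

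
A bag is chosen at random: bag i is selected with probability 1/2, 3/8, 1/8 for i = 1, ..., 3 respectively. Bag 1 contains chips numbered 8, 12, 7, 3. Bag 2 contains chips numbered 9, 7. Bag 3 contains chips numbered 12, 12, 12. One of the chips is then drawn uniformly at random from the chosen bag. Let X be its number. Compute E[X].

E[X | bag 1] = (8+12+7+3)/4 = 15/2.
E[X | bag 2] = (9+7)/2 = 8.
E[X | bag 3] = (12+12+12)/3 = 12.
By the law of total expectation,
E[X] = (1/2)·(15/2) + (3/8)·(8) + (1/8)·(12) = 33/4.

33/4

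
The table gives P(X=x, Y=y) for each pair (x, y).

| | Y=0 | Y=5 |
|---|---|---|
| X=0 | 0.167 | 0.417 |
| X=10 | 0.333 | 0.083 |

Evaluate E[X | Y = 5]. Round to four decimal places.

P(Y = 5) = 0.500.
Σ X·P over the event = 0·(0.417) + 10·(0.083) = 0.830.
E[X | Y = 5] = (0.830) / (0.500) = 1.6600.

1.6600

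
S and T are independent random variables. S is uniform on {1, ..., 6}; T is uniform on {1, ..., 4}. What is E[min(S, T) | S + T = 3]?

1

Outcomes with S + T = 3: (1,2), (2,1), each with probability 1/24.
E[min(S, T) | S + T = 3] = (1 + 1) / 2 = 1.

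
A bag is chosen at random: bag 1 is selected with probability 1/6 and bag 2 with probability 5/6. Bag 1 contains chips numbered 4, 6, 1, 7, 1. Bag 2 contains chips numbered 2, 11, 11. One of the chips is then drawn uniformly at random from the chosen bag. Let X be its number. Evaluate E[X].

73/10

E[X | bag 1] = (4+6+1+7+1)/5 = 19/5.
E[X | bag 2] = (2+11+11)/3 = 8.
By the law of total expectation,
E[X] = (1/6)·(19/5) + (5/6)·(8) = 73/10.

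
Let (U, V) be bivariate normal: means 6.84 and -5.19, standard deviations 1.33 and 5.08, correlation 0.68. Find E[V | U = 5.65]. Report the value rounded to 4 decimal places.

-8.2808

E[V | U=x] = μ_V + ρ(σ_V/σ_U)(x − μ_U) for jointly normal variables.
E[V | U=5.65] = -5.19 + (0.68)·(5.08/1.33)·(5.65 − (6.84)) = -5.19 + (2.5973)·(-1.19) = -8.2808.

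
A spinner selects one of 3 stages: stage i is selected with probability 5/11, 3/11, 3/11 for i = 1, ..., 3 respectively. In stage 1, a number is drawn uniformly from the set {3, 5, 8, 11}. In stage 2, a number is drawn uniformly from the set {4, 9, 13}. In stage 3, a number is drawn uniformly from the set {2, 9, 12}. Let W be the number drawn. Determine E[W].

331/44

E[W | stage 1] = (3+5+8+11)/4 = 27/4.
E[W | stage 2] = (4+9+13)/3 = 26/3.
E[W | stage 3] = (2+9+12)/3 = 23/3.
By the law of total expectation,
E[W] = (5/11)·(27/4) + (3/11)·(26/3) + (3/11)·(23/3) = 331/44.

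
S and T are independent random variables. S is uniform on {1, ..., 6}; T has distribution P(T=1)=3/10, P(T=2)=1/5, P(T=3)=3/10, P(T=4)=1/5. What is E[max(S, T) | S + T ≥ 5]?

P(S + T ≥ 5) = 11/15.
Summing max(S,T)·P(x,y) over outcomes with S + T ≥ 5 gives 33/10.
E[max(S, T) | S + T ≥ 5] = (33/10) / (11/15) = 9/2.

9/2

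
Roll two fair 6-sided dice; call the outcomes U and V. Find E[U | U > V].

P(U > V) = 5/12.
Summing U·P(x,y) over outcomes with U > V gives 35/18.
E[U | U > V] = (35/18) / (5/12) = 14/3.

14/3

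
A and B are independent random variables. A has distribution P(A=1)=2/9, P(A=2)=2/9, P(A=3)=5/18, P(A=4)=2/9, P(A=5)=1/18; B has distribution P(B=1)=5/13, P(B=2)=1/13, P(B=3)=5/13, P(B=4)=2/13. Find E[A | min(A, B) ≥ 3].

P(min(A, B) ≥ 3) = 35/117.
Summing A·P(x,y) over outcomes with min(A, B) ≥ 3 gives 14/13.
E[A | min(A, B) ≥ 3] = (14/13) / (35/117) = 18/5.

18/5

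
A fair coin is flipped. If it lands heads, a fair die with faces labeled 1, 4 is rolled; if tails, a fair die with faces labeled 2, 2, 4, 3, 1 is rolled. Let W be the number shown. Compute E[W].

49/20

E[W | heads] = (1+4)/2 = 5/2.
E[W | tails] = (2+2+4+3+1)/5 = 12/5.
By the law of total expectation,
E[W] = (1/2)·(5/2) + (1/2)·(12/5) = 49/20.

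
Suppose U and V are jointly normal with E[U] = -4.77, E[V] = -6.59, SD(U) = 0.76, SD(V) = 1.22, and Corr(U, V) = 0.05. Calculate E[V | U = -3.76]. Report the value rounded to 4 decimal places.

-6.5089

E[V | U=x] = μ_V + ρ(σ_V/σ_U)(x − μ_U) for jointly normal variables.
E[V | U=-3.76] = -6.59 + (0.05)·(1.22/0.76)·(-3.76 − (-4.77)) = -6.59 + (0.080263)·(1.01) = -6.5089.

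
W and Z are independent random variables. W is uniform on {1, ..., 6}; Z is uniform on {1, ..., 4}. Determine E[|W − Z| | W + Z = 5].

2

Outcomes with W + Z = 5: (1,4), (2,3), (3,2), (4,1), each with probability 1/24.
E[|W − Z| | W + Z = 5] = (3 + 1 + 1 + 3) / 4 = 2.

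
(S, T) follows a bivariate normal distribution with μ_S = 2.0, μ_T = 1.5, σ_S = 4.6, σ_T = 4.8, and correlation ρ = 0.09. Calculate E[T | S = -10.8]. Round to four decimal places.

0.2979

For a bivariate normal, E[T | S=x] = μ_T + ρ·(σ_T/σ_S)·(x − μ_S).
E[T | S=-10.8] = 1.5 + (0.09)·(4.8/4.6)·(-10.8 − (2.0)) = 1.5 + (0.093913)·(-12.8) = 0.2979.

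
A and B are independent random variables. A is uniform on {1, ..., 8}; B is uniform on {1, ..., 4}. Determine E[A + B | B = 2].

Outcomes with B = 2: (1,2), (2,2), (3,2), (4,2), (5,2), (6,2), (7,2), (8,2), each with probability 1/32.
E[A + B | B = 2] = (3 + 4 + 5 + 6 + 7 + 8 + 9 + 10) / 8 = 13/2.

13/2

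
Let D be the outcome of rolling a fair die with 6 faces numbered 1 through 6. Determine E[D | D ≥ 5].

Given D ≥ 5, D is equally likely to be any of {5, 6}.
E[D | D ≥ 5] = (5 + 6) / 2 = 11/2.

11/2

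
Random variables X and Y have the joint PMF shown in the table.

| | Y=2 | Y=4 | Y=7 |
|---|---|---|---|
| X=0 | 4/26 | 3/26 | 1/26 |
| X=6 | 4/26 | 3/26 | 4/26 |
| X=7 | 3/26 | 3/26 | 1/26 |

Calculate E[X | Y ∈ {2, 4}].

P(Y ∈ {2, 4}) = 10/13.
Summing X·P(X=x,Y=y) over the conditioning event gives 42/13.
E[X | Y ∈ {2, 4}] = (42/13) / (10/13) = 21/5.

21/5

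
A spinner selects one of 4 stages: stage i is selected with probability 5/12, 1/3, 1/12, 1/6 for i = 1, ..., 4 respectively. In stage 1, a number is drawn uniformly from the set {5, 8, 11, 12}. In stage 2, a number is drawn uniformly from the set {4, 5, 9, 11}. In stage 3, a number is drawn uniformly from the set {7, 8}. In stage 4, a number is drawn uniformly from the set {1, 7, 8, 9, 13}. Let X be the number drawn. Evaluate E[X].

967/120

E[X | stage 1] = (5+8+11+12)/4 = 9.
E[X | stage 2] = (4+5+9+11)/4 = 29/4.
E[X | stage 3] = (7+8)/2 = 15/2.
E[X | stage 4] = (1+7+8+9+13)/5 = 38/5.
By the law of total expectation,
E[X] = (5/12)·(9) + (1/3)·(29/4) + (1/12)·(15/2) + (1/6)·(38/5) = 967/120.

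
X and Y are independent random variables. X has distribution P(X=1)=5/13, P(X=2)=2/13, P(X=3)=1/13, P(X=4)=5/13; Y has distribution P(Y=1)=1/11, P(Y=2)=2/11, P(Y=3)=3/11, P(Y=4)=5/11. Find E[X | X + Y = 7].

15/4

P(X + Y = 7) = 20/143.
Summing X·P(x,y) over outcomes with X + Y = 7 gives 75/143.
E[X | X + Y = 7] = (75/143) / (20/143) = 15/4.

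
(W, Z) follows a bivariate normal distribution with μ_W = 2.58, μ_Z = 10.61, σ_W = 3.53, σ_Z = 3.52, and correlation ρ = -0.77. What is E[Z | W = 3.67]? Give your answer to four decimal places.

9.7731

For a bivariate normal, E[Z | W=x] = μ_Z + ρ·(σ_Z/σ_W)·(x − μ_W).
E[Z | W=3.67] = 10.61 + (-0.77)·(3.52/3.53)·(3.67 − (2.58)) = 10.61 + (-0.76782)·(1.09) = 9.7731.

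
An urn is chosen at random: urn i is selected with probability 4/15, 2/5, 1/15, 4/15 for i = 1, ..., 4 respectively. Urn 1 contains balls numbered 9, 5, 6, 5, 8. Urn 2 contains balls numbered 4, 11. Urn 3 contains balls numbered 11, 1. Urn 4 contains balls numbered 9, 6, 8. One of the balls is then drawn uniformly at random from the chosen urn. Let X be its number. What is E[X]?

1621/225

E[X | urn 1] = (9+5+6+5+8)/5 = 33/5.
E[X | urn 2] = (4+11)/2 = 15/2.
E[X | urn 3] = (11+1)/2 = 6.
E[X | urn 4] = (9+6+8)/3 = 23/3.
By the law of total expectation,
E[X] = (4/15)·(33/5) + (2/5)·(15/2) + (1/15)·(6) + (4/15)·(23/3) = 1621/225.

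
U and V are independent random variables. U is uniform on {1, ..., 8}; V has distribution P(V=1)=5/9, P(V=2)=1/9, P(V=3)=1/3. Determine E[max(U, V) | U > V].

149/28

P(U > V) = 7/9.
Summing max(U,V)·P(x,y) over outcomes with U > V gives 149/36.
E[max(U, V) | U > V] = (149/36) / (7/9) = 149/28.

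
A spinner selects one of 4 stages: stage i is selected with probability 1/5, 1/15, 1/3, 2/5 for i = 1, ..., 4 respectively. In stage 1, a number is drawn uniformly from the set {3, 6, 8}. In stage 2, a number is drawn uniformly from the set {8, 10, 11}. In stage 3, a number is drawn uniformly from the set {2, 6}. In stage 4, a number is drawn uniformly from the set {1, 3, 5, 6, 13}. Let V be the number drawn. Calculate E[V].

1204/225

E[V | stage 1] = (3+6+8)/3 = 17/3.
E[V | stage 2] = (8+10+11)/3 = 29/3.
E[V | stage 3] = (2+6)/2 = 4.
E[V | stage 4] = (1+3+5+6+13)/5 = 28/5.
By the law of total expectation,
E[V] = (1/5)·(17/3) + (1/15)·(29/3) + (1/3)·(4) + (2/5)·(28/5) = 1204/225.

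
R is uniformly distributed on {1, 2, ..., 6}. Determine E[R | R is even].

Given R is even, R is equally likely to be any of {2, 4, 6}.
E[R | R is even] = (2 + 4 + 6) / 3 = 4.

4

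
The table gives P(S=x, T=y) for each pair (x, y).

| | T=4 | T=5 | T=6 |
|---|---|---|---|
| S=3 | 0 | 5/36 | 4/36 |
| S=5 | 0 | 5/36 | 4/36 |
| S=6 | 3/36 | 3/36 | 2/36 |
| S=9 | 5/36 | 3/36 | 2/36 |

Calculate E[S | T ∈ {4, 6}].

P(T ∈ {4, 6}) = 5/9.
Summing S·P(S=x,T=y) over the conditioning event gives 125/36.
E[S | T ∈ {4, 6}] = (125/36) / (5/9) = 25/4.

25/4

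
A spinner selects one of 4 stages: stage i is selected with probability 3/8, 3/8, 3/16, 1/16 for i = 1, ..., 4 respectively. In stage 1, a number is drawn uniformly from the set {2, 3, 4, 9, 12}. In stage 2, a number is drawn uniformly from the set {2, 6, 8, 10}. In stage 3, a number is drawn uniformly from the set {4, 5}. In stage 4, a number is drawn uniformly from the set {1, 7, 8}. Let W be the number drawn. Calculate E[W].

E[W | stage 1] = (2+3+4+9+12)/5 = 6.
E[W | stage 2] = (2+6+8+10)/4 = 13/2.
E[W | stage 3] = (4+5)/2 = 9/2.
E[W | stage 4] = (1+7+8)/3 = 16/3.
E[W] = (3/8)·(6) + (3/8)·(13/2) + (3/16)·(9/2) + (1/16)·(16/3) = 563/96.

563/96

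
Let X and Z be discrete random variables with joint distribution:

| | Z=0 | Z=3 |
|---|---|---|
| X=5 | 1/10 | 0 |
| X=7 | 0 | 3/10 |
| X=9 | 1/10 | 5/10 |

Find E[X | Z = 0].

7

P(Z = 0) = 1/5.
Summing X·P(X=x,Z=y) over the conditioning event gives 7/5.
E[X | Z = 0] = (7/5) / (1/5) = 7.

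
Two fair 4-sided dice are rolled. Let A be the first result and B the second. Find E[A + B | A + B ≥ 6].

20/3

Outcomes with A + B ≥ 6: (2,4), (3,3), (3,4), (4,2), (4,3), (4,4), each with probability 1/16.
E[A + B | A + B ≥ 6] = (6 + 6 + 7 + 6 + 7 + 8) / 6 = 20/3.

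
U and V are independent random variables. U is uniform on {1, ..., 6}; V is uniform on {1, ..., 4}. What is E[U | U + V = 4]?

Outcomes with U + V = 4: (1,3), (2,2), (3,1), each with probability 1/24.
E[U | U + V = 4] = (1 + 2 + 3) / 3 = 2.

2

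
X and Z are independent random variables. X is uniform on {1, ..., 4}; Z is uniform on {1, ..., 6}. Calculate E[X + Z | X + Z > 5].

P(X + Z > 5) = 7/12.
Summing (X+Z)·P(x,y) over outcomes with X + Z > 5 gives 13/3.
E[X + Z | X + Z > 5] = (13/3) / (7/12) = 52/7.

52/7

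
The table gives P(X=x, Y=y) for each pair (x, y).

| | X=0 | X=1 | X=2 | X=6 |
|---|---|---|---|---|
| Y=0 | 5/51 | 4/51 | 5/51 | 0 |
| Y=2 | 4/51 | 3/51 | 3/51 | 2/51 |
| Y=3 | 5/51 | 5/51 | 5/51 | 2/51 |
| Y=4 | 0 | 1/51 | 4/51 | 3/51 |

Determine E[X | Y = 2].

7/4

P(Y = 2) = 4/17.
Σ X·P over the event = 0·(4/51) + 1·(3/51) + 2·(3/51) + 6·(2/51) = 7/17.
E[X | Y = 2] = (7/17) / (4/17) = 7/4.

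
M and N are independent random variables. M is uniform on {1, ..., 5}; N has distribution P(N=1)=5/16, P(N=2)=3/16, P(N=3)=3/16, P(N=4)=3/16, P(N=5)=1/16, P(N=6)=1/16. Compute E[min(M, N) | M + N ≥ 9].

33/8

P(M + N ≥ 9) = 1/10.
Summing min(M,N)·P(x,y) over outcomes with M + N ≥ 9 gives 33/80.
E[min(M, N) | M + N ≥ 9] = (33/80) / (1/10) = 33/8.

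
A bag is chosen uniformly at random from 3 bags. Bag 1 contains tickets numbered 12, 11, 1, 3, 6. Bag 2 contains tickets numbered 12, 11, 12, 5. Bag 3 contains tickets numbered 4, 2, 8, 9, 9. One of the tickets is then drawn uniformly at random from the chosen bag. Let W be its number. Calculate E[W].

E[W | bag 1] = (12+11+1+3+6)/5 = 33/5.
E[W | bag 2] = (12+11+12+5)/4 = 10.
E[W | bag 3] = (4+2+8+9+9)/5 = 32/5.
By the law of total expectation,
E[W] = (1/3)·(33/5) + (1/3)·(10) + (1/3)·(32/5) = 23/3.

23/3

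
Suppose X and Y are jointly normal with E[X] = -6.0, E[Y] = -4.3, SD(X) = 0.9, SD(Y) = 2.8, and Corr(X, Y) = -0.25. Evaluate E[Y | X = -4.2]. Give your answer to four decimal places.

-5.7000

E[Y | X=x] = μ_Y + ρ(σ_Y/σ_X)(x − μ_X) for jointly normal variables.
E[Y | X=-4.2] = -4.3 + (-0.25)·(2.8/0.9)·(-4.2 − (-6.0)) = -4.3 + (-0.77778)·(1.8) = -5.7000.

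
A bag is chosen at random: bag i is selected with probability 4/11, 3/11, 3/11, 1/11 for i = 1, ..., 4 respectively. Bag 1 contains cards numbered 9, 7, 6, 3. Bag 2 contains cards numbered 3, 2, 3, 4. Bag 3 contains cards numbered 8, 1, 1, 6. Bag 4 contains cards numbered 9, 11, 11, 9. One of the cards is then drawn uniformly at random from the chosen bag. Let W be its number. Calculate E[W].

E[W | bag 1] = (9+7+6+3)/4 = 25/4.
E[W | bag 2] = (3+2+3+4)/4 = 3.
E[W | bag 3] = (8+1+1+6)/4 = 4.
E[W | bag 4] = (9+11+11+9)/4 = 10.
By the law of total expectation,
E[W] = (4/11)·(25/4) + (3/11)·(3) + (3/11)·(4) + (1/11)·(10) = 56/11.

56/11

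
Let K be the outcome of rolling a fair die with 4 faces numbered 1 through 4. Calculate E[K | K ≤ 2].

3/2

Given K ≤ 2, K is equally likely to be any of {1, 2}.
E[K | K ≤ 2] = (1 + 2) / 2 = 3/2.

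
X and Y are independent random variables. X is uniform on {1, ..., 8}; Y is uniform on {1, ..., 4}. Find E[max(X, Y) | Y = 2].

37/8

P(Y = 2) = 1/4.
Summing max(X,Y)·P(x,y) over outcomes with Y = 2 gives 37/32.
E[max(X, Y) | Y = 2] = (37/32) / (1/4) = 37/8.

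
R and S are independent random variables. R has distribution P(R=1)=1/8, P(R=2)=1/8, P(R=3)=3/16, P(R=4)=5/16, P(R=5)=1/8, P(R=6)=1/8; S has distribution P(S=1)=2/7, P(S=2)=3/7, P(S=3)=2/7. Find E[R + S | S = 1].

P(S = 1) = 2/7.
Summing (R+S)·P(x,y) over outcomes with S = 1 gives 73/56.
E[R + S | S = 1] = (73/56) / (2/7) = 73/16.

73/16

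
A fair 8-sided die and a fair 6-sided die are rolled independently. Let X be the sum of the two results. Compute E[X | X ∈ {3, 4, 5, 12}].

37/6

P(X ∈ {3, 4, 5, 12}) = 1/4.
Σ over the event: 3·1/24 + 4·1/16 + 5·1/12 + 12·1/16 = 37/24.
E[X | X ∈ {3, 4, 5, 12}] = (37/24) / (1/4) = 37/6.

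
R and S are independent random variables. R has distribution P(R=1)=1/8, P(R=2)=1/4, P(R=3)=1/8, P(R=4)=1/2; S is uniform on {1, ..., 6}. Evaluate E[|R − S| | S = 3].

P(S = 3) = 1/6.
Summing |R−S|·P(x,y) over outcomes with S = 3 gives 1/6.
E[|R − S| | S = 3] = (1/6) / (1/6) = 1.

1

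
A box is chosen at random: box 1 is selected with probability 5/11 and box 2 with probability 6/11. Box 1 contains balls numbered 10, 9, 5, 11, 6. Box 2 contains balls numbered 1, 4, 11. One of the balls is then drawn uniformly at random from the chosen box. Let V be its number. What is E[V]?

73/11

E[V | box 1] = (10+9+5+11+6)/5 = 41/5.
E[V | box 2] = (1+4+11)/3 = 16/3.
E[V] = (5/11)·(41/5) + (6/11)·(16/3) = 73/11.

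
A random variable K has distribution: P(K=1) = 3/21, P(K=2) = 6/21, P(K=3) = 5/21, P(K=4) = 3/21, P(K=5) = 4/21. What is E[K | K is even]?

P(K is even) = 3/7.
Σ over the event: 2·2/7 + 4·1/7 = 8/7.
E[K | K is even] = (8/7) / (3/7) = 8/3.

8/3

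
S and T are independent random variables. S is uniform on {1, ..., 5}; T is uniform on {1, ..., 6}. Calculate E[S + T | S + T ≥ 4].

187/27

P(S + T ≥ 4) = 9/10.
Summing (S+T)·P(x,y) over outcomes with S + T ≥ 4 gives 187/30.
E[S + T | S + T ≥ 4] = (187/30) / (9/10) = 187/27.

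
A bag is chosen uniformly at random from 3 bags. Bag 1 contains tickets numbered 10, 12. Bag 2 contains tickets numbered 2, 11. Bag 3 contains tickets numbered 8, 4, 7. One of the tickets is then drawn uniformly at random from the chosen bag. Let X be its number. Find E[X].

143/18

E[X | bag 1] = (10+12)/2 = 11.
E[X | bag 2] = (2+11)/2 = 13/2.
E[X | bag 3] = (8+4+7)/3 = 19/3.
E[X] = (1/3)·(11) + (1/3)·(13/2) + (1/3)·(19/3) = 143/18.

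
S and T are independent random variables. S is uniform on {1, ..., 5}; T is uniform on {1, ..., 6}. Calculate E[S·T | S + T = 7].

10

Outcomes with S + T = 7: (1,6), (2,5), (3,4), (4,3), (5,2), each with probability 1/30.
E[S·T | S + T = 7] = (6 + 10 + 12 + 12 + 10) / 5 = 10.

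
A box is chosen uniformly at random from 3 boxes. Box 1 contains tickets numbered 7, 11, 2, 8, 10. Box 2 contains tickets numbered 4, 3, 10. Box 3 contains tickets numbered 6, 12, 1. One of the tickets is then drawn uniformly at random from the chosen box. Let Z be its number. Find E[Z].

98/15

E[Z | box 1] = (7+11+2+8+10)/5 = 38/5.
E[Z | box 2] = (4+3+10)/3 = 17/3.
E[Z | box 3] = (6+12+1)/3 = 19/3.
E[Z] = (1/3)·(38/5) + (1/3)·(17/3) + (1/3)·(19/3) = 98/15.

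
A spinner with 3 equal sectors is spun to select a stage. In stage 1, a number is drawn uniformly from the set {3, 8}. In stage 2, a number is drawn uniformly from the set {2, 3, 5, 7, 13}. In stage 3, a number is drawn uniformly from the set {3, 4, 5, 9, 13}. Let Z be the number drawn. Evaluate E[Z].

61/10

E[Z | stage 1] = (3+8)/2 = 11/2.
E[Z | stage 2] = (2+3+5+7+13)/5 = 6.
E[Z | stage 3] = (3+4+5+9+13)/5 = 34/5.
E[Z] = (1/3)·(11/2) + (1/3)·(6) + (1/3)·(34/5) = 61/10.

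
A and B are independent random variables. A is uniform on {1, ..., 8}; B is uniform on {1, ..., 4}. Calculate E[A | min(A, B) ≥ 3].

P(min(A, B) ≥ 3) = 3/8.
Summing A·P(x,y) over outcomes with min(A, B) ≥ 3 gives 33/16.
E[A | min(A, B) ≥ 3] = (33/16) / (3/8) = 11/2.

11/2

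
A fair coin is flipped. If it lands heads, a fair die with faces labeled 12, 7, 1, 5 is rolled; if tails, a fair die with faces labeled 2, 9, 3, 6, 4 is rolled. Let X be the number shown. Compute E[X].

E[X | heads] = (12+7+1+5)/4 = 25/4.
E[X | tails] = (2+9+3+6+4)/5 = 24/5.
By the law of total expectation,
E[X] = (1/2)·(25/4) + (1/2)·(24/5) = 221/40.

221/40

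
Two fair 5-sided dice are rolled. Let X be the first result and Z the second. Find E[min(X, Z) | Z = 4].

Outcomes with Z = 4: (1,4), (2,4), (3,4), (4,4), (5,4), each with probability 1/25.
E[min(X, Z) | Z = 4] = (1 + 2 + 3 + 4 + 4) / 5 = 14/5.

14/5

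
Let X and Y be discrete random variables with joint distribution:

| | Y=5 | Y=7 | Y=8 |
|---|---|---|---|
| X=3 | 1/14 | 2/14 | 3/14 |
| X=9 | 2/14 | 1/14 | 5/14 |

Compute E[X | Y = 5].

P(Y = 5) = 3/14.
Σ X·P over the event = 3·(1/14) + 9·(2/14) = 3/2.
E[X | Y = 5] = (3/2) / (3/14) = 7.

7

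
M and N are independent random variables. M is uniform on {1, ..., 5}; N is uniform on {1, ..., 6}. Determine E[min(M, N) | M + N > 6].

16/5

P(M + N > 6) = 1/2.
Summing min(M,N)·P(x,y) over outcomes with M + N > 6 gives 8/5.
E[min(M, N) | M + N > 6] = (8/5) / (1/2) = 16/5.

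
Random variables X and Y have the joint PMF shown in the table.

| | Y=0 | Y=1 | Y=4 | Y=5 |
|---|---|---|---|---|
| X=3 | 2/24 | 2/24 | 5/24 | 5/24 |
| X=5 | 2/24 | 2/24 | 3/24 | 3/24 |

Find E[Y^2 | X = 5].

P(X = 5) = 5/12.
Σ Y^2·P over the event = 0·(2/24) + 1·(2/24) + 16·(3/24) + 25·(3/24) = 125/24.
E[Y^2 | X = 5] = (125/24) / (5/12) = 25/2.

25/2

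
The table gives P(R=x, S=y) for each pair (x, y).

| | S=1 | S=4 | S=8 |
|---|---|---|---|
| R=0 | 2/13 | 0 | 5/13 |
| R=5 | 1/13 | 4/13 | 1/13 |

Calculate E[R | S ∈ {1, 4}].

P(S ∈ {1, 4}) = 7/13.
Σ R·P over the event = 0·(2/13) + 5·(1/13) + 5·(4/13) = 25/13.
E[R | S ∈ {1, 4}] = (25/13) / (7/13) = 25/7.

25/7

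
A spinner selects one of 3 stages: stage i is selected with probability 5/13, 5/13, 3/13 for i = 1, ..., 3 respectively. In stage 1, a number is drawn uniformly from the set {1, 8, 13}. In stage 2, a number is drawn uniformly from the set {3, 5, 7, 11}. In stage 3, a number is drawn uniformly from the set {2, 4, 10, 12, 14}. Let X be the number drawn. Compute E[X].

E[X | stage 1] = (1+8+13)/3 = 22/3.
E[X | stage 2] = (3+5+7+11)/4 = 13/2.
E[X | stage 3] = (2+4+10+12+14)/5 = 42/5.
By the law of total expectation,
E[X] = (5/13)·(22/3) + (5/13)·(13/2) + (3/13)·(42/5) = 2831/390.

2831/390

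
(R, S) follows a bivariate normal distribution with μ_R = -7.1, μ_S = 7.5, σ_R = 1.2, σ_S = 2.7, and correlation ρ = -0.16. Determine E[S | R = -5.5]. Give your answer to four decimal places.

E[S | R=x] = μ_S + ρ(σ_S/σ_R)(x − μ_R) for jointly normal variables.
E[S | R=-5.5] = 7.5 + (-0.16)·(2.7/1.2)·(-5.5 − (-7.1)) = 7.5 + (-0.36)·(1.6) = 6.9240.

6.9240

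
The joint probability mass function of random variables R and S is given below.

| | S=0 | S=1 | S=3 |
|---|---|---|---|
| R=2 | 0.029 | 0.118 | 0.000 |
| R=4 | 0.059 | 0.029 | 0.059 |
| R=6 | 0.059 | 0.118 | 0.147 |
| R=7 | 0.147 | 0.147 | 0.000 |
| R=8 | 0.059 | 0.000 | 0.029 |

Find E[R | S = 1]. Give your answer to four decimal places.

5.0704

P(S = 1) = 0.412.
Summing R·P(R=x,S=y) over the conditioning event gives 2.089.
E[R | S = 1] = (2.089) / (0.412) = 5.0704.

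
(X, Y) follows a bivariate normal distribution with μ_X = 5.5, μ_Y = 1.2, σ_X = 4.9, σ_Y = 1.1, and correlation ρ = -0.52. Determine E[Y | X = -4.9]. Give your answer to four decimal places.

2.4140

The regression of Y on X has slope ρ·σ_Y/σ_X and passes through (μ_X, μ_Y).
E[Y | X=-4.9] = 1.2 + (-0.52)·(1.1/4.9)·(-4.9 − (5.5)) = 1.2 + (-0.11673)·(-10.4) = 2.4140.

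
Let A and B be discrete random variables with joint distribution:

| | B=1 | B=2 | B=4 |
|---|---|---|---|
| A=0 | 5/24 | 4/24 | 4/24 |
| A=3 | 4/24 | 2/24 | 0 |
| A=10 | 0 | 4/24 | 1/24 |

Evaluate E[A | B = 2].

23/5

P(B = 2) = 5/12.
Σ A·P over the event = 0·(4/24) + 3·(2/24) + 10·(4/24) = 23/12.
E[A | B = 2] = (23/12) / (5/12) = 23/5.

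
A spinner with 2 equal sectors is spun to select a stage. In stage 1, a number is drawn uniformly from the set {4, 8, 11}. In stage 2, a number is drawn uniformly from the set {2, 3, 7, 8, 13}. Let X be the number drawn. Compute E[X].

E[X | stage 1] = (4+8+11)/3 = 23/3.
E[X | stage 2] = (2+3+7+8+13)/5 = 33/5.
E[X] = (1/2)·(23/3) + (1/2)·(33/5) = 107/15.

107/15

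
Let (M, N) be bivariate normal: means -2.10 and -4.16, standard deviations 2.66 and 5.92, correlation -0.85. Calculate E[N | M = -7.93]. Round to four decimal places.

The regression of N on M has slope ρ·σ_N/σ_M and passes through (μ_M, μ_N).
E[N | M=-7.93] = -4.16 + (-0.85)·(5.92/2.66)·(-7.93 − (-2.10)) = -4.16 + (-1.89173)·(-5.83) = 6.8688.

6.8688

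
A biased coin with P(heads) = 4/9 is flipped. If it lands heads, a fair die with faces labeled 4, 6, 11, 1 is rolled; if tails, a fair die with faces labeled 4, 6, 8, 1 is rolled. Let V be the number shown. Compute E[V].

61/12

E[V | heads] = (4+6+11+1)/4 = 11/2.
E[V | tails] = (4+6+8+1)/4 = 19/4.
By the law of total expectation,
E[V] = (4/9)·(11/2) + (5/9)·(19/4) = 61/12.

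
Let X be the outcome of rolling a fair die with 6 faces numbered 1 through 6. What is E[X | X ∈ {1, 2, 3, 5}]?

11/4

P(X ∈ {1, 2, 3, 5}) = 2/3.
Σ over the event: 1·1/6 + 2·1/6 + 3·1/6 + 5·1/6 = 11/6.
E[X | X ∈ {1, 2, 3, 5}] = (11/6) / (2/3) = 11/4.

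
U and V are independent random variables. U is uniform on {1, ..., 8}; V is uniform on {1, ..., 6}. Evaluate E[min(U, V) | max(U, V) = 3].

9/5

Outcomes with max(U, V) = 3: (1,3), (2,3), (3,1), (3,2), (3,3), each with probability 1/48.
E[min(U, V) | max(U, V) = 3] = (1 + 2 + 1 + 2 + 3) / 5 = 9/5.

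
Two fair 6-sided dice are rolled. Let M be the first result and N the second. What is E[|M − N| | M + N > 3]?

68/33

P(M + N > 3) = 11/12.
Summing |M−N|·P(x,y) over outcomes with M + N > 3 gives 17/9.
E[|M − N| | M + N > 3] = (17/9) / (11/12) = 68/33.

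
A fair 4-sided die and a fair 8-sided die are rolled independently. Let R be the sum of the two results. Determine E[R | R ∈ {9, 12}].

P(R ∈ {9, 12}) = 5/32.
Σ over the event: 9·1/8 + 12·1/32 = 3/2.
E[R | R ∈ {9, 12}] = (3/2) / (5/32) = 48/5.

48/5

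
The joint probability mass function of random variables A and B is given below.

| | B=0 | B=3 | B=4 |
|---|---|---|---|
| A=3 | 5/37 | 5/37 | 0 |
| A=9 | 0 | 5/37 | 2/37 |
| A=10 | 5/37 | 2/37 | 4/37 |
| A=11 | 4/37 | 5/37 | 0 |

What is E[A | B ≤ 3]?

P(B ≤ 3) = 31/37.
Σ A·P over the event = 3·(5/37) + 3·(5/37) + 9·(5/37) + 10·(5/37) + 10·(2/37) + 11·(4/37) + 11·(5/37) = 244/37.
E[A | B ≤ 3] = (244/37) / (31/37) = 244/31.

244/31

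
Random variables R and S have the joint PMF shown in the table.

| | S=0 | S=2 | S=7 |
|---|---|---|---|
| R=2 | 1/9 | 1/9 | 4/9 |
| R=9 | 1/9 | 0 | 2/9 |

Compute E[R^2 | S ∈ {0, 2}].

P(S ∈ {0, 2}) = 1/3.
Σ R^2·P over the event = 4·(1/9) + 4·(1/9) + 81·(1/9) = 89/9.
E[R^2 | S ∈ {0, 2}] = (89/9) / (1/3) = 89/3.

89/3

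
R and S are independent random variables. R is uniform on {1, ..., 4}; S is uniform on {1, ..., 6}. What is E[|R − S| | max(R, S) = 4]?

12/7

Outcomes with max(R, S) = 4: (1,4), (2,4), (3,4), (4,1), (4,2), (4,3), (4,4), each with probability 1/24.
E[|R − S| | max(R, S) = 4] = (3 + 2 + 1 + 3 + 2 + 1 + 0) / 7 = 12/7.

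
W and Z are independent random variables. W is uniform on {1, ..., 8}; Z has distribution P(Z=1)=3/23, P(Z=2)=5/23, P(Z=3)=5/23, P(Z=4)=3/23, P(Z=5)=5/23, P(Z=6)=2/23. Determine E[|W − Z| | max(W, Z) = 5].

P(max(W, Z) = 5) = 41/184.
Summing |W−Z|·P(x,y) over outcomes with max(W, Z) = 5 gives 45/92.
E[|W − Z| | max(W, Z) = 5] = (45/92) / (41/184) = 90/41.

90/41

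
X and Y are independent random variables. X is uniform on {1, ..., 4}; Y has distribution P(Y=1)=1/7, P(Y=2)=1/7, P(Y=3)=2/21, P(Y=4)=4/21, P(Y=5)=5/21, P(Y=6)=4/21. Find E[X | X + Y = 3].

P(X + Y = 3) = 1/14.
Summing X·P(x,y) over outcomes with X + Y = 3 gives 3/28.
E[X | X + Y = 3] = (3/28) / (1/14) = 3/2.

3/2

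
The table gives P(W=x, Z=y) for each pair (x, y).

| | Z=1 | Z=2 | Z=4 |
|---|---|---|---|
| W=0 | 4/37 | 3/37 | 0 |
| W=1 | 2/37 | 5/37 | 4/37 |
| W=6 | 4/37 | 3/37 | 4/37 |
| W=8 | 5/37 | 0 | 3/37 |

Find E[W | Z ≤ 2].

89/26

P(Z ≤ 2) = 26/37.
Summing W·P(W=x,Z=y) over the conditioning event gives 89/37.
E[W | Z ≤ 2] = (89/37) / (26/37) = 89/26.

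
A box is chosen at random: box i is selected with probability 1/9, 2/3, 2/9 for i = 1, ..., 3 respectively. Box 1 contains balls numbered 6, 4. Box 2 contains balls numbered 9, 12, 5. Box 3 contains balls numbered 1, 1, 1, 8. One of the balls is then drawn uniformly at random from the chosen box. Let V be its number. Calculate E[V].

125/18

E[V | box 1] = (6+4)/2 = 5.
E[V | box 2] = (9+12+5)/3 = 26/3.
E[V | box 3] = (1+1+1+8)/4 = 11/4.
By the law of total expectation,
E[V] = (1/9)·(5) + (2/3)·(26/3) + (2/9)·(11/4) = 125/18.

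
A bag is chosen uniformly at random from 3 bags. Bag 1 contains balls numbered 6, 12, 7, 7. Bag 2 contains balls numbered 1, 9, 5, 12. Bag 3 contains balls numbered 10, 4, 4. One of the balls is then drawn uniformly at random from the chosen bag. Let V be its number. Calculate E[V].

E[V | bag 1] = (6+12+7+7)/4 = 8.
E[V | bag 2] = (1+9+5+12)/4 = 27/4.
E[V | bag 3] = (10+4+4)/3 = 6.
By the law of total expectation,
E[V] = (1/3)·(8) + (1/3)·(27/4) + (1/3)·(6) = 83/12.

83/12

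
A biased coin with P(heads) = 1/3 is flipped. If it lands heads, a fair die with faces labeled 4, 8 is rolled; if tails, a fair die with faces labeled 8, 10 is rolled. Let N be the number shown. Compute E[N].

E[N | heads] = (4+8)/2 = 6.
E[N | tails] = (8+10)/2 = 9.
By the law of total expectation,
E[N] = (1/3)·(6) + (2/3)·(9) = 8.

8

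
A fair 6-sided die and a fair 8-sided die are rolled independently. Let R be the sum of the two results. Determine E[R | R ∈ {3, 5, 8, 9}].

P(R ∈ {3, 5, 8, 9}) = 3/8.
Σ over the event: 3·1/24 + 5·1/12 + 8·1/8 + 9·1/8 = 8/3.
E[R | R ∈ {3, 5, 8, 9}] = (8/3) / (3/8) = 64/9.

64/9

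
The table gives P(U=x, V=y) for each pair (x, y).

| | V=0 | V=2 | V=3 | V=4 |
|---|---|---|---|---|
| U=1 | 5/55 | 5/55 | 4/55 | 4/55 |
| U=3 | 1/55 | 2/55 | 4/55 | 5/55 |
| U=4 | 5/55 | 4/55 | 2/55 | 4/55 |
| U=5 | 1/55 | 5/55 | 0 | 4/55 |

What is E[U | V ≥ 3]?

P(V ≥ 3) = 27/55.
Σ U·P over the event = 1·(4/55) + 1·(4/55) + 3·(4/55) + 3·(5/55) + 4·(2/55) + 4·(4/55) + 5·(4/55) = 79/55.
E[U | V ≥ 3] = (79/55) / (27/55) = 79/27.

79/27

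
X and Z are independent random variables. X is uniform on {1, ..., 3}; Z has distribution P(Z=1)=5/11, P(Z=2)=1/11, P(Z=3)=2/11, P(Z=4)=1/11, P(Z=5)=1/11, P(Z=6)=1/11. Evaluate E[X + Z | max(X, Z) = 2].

P(max(X, Z) = 2) = 7/33.
Summing (X+Z)·P(x,y) over outcomes with max(X, Z) = 2 gives 2/3.
E[X + Z | max(X, Z) = 2] = (2/3) / (7/33) = 22/7.

22/7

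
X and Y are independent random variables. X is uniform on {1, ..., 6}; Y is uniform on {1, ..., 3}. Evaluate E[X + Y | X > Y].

P(X > Y) = 2/3.
Summing (X+Y)·P(x,y) over outcomes with X > Y gives 25/6.
E[X + Y | X > Y] = (25/6) / (2/3) = 25/4.

25/4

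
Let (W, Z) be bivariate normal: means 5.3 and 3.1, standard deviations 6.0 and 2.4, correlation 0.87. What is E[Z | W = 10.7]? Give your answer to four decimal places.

4.9792

For a bivariate normal, E[Z | W=x] = μ_Z + ρ·(σ_Z/σ_W)·(x − μ_W).
E[Z | W=10.7] = 3.1 + (0.87)·(2.4/6.0)·(10.7 − (5.3)) = 3.1 + (0.348)·(5.4) = 4.9792.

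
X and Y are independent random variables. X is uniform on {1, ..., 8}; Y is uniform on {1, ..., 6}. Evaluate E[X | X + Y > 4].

103/21

P(X + Y > 4) = 7/8.
Summing X·P(x,y) over outcomes with X + Y > 4 gives 103/24.
E[X | X + Y > 4] = (103/24) / (7/8) = 103/21.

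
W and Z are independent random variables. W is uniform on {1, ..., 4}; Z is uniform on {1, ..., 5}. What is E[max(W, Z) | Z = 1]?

Outcomes with Z = 1: (1,1), (2,1), (3,1), (4,1), each with probability 1/20.
E[max(W, Z) | Z = 1] = (1 + 2 + 3 + 4) / 4 = 5/2.

5/2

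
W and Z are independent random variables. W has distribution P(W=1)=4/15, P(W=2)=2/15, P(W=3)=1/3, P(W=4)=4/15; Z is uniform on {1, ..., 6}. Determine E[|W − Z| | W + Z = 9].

P(W + Z = 9) = 1/10.
Summing |W−Z|·P(x,y) over outcomes with W + Z = 9 gives 19/90.
E[|W − Z| | W + Z = 9] = (19/90) / (1/10) = 19/9.

19/9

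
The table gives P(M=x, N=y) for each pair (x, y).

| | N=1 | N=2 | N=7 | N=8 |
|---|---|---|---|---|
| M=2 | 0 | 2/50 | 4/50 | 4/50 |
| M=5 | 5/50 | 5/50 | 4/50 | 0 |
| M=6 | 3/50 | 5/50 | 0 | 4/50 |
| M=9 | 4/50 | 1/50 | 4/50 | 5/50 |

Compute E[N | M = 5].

P(M = 5) = 7/25.
Σ N·P over the event = 1·(5/50) + 2·(5/50) + 7·(4/50) = 43/50.
E[N | M = 5] = (43/50) / (7/25) = 43/14.

43/14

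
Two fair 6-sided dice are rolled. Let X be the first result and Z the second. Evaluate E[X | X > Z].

14/3

P(X > Z) = 5/12.
Summing X·P(x,y) over outcomes with X > Z gives 35/18.
E[X | X > Z] = (35/18) / (5/12) = 14/3.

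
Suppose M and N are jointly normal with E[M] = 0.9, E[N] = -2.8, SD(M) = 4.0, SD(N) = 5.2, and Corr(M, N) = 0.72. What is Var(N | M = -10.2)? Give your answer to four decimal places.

Var(N | M=x) = (1 − ρ²)·σ_N².
Var(N | M=-10.2) = (5.2)²·(1 − (0.72)²) = 27.04·0.4816 = 13.0225.

13.0225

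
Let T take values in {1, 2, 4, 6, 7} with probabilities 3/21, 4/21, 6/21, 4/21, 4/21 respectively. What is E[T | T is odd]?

P(T is odd) = 1/3.
Σ over the event: 1·1/7 + 7·4/21 = 31/21.
E[T | T is odd] = (31/21) / (1/3) = 31/7.

31/7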